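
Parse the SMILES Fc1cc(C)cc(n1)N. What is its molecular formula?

C6H7FN2

Walk through each heavy atom and fill implicit hydrogens from standard valence (C 4, N 3, O 2, S 2, halogen 1); for lowercase aromatic atoms, an aromatic c carries 1 H when it has two neighbours and 0 H with three, and aromatic n carries 0 H:
  atom 1: F (halogen, monovalent) → 0 H
  atom 2: aromatic c, 3 neighbours → 0 H
  atom 3: aromatic c, 2 neighbours → 1 H
  atom 4: aromatic c, 3 neighbours → 0 H
  atom 5: C, bond orders sum to 1 (valence 4) → 3 H
  atom 6: aromatic c, 2 neighbours → 1 H
  atom 7: aromatic c, 3 neighbours → 0 H
  atom 8: aromatic n, 2 neighbours → 0 H
  atom 9: N, bond orders sum to 1 (valence 3) → 2 H
Totals → C:6, H:7, F:1, N:2.
In Hill order: C6H7FN2.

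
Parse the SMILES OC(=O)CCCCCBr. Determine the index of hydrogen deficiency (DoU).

1

Molecular formula: C6H11BrO2.
DoU = (2C + 2 + N − H − X) / 2, where X is the halogen count and O/S are ignored.
    = (2·6 + 2 + 0 − 11 − 1) / 2 = 2 / 2 = 1.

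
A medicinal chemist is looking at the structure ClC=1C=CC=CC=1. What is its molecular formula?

Walk through each heavy atom and fill implicit hydrogens from standard valence (C 4, N 3, O 2, S 2, halogen 1):
  atom 1: Cl (halogen, monovalent) → 0 H
  atom 2: C, bond orders sum to 4 (valence 4) → 0 H
  atom 3: C, bond orders sum to 3 (valence 4) → 1 H
  atom 4: C, bond orders sum to 3 (valence 4) → 1 H
  atom 5: C, bond orders sum to 3 (valence 4) → 1 H
  atom 6: C, bond orders sum to 3 (valence 4) → 1 H
  atom 7: C, bond orders sum to 3 (valence 4) → 1 H
Totals → C:6, H:5, Cl:1.
In Hill order: C6H5Cl.

C6H5Cl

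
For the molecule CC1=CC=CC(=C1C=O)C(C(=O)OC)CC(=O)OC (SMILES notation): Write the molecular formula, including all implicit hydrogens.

Walk through each heavy atom and fill implicit hydrogens from standard valence (C 4, N 3, O 2, S 2, halogen 1):
  atom 1: C, bond orders sum to 1 (valence 4) → 3 H
  atom 2: C, bond orders sum to 4 (valence 4) → 0 H
  atom 3: C, bond orders sum to 3 (valence 4) → 1 H
  atom 4: C, bond orders sum to 3 (valence 4) → 1 H
  atom 5: C, bond orders sum to 3 (valence 4) → 1 H
  atom 6: C, bond orders sum to 4 (valence 4) → 0 H
  atom 7: C, bond orders sum to 4 (valence 4) → 0 H
  atom 8: C, bond orders sum to 3 (valence 4) → 1 H
  atom 9: O, bond orders sum to 2 (valence 2) → 0 H
  atom 10: C, bond orders sum to 3 (valence 4) → 1 H
  atom 11: C, bond orders sum to 4 (valence 4) → 0 H
  atom 12: O, bond orders sum to 2 (valence 2) → 0 H
  atom 13: O, bond orders sum to 2 (valence 2) → 0 H
  atom 14: C, bond orders sum to 1 (valence 4) → 3 H
  atom 15: C, bond orders sum to 2 (valence 4) → 2 H
  atom 16: C, bond orders sum to 4 (valence 4) → 0 H
  atom 17: O, bond orders sum to 2 (valence 2) → 0 H
  atom 18: O, bond orders sum to 2 (valence 2) → 0 H
  atom 19: C, bond orders sum to 1 (valence 4) → 3 H
Totals → C:14, H:16, O:5.
In Hill order: C14H16O5.

C14H16O5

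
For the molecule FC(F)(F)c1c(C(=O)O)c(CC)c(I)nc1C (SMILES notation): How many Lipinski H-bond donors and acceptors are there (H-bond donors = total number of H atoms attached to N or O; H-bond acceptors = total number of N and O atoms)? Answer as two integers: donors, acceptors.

1, 3

Donors: find every N or O and count the H atoms it carries.
  atom 8 (O): bond orders sum to 2 → 0 H
  atom 9 (O): bond orders sum to 1 → 1 H
  atom 15 (N): bond orders sum to 3 → 0 H
Lipinski HBD = 1.
Acceptors: N atoms = 1, O atoms = 2 → HBA = 3.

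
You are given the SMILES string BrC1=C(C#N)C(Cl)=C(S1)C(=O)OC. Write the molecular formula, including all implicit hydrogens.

C7H3BrClNO2S

Walk through each heavy atom and fill implicit hydrogens from standard valence (C 4, N 3, O 2, S 2, halogen 1):
  atom 1: Br (halogen, monovalent) → 0 H
  atom 2: C, bond orders sum to 4 (valence 4) → 0 H
  atom 3: C, bond orders sum to 4 (valence 4) → 0 H
  atom 4: C, bond orders sum to 4 (valence 4) → 0 H
  atom 5: N, bond orders sum to 3 (valence 3) → 0 H
  atom 6: C, bond orders sum to 4 (valence 4) → 0 H
  atom 7: Cl (halogen, monovalent) → 0 H
  atom 8: C, bond orders sum to 4 (valence 4) → 0 H
  atom 9: S, bond orders sum to 2 (valence 2) → 0 H
  atom 10: C, bond orders sum to 4 (valence 4) → 0 H
  atom 11: O, bond orders sum to 2 (valence 2) → 0 H
  atom 12: O, bond orders sum to 2 (valence 2) → 0 H
  atom 13: C, bond orders sum to 1 (valence 4) → 3 H
Totals → C:7, H:3, Br:1, Cl:1, N:1, O:2, S:1.
In Hill order: C7H3BrClNO2S.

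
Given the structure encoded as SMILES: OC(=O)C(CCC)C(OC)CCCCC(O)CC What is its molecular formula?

Walk through each heavy atom and fill implicit hydrogens from standard valence (C 4, N 3, O 2, S 2, halogen 1):
  atom 1: O, bond orders sum to 1 (valence 2) → 1 H
  atom 2: C, bond orders sum to 4 (valence 4) → 0 H
  atom 3: O, bond orders sum to 2 (valence 2) → 0 H
  atom 4: C, bond orders sum to 3 (valence 4) → 1 H
  atom 5: C, bond orders sum to 2 (valence 4) → 2 H
  atom 6: C, bond orders sum to 2 (valence 4) → 2 H
  atom 7: C, bond orders sum to 1 (valence 4) → 3 H
  atom 8: C, bond orders sum to 3 (valence 4) → 1 H
  atom 9: O, bond orders sum to 2 (valence 2) → 0 H
  atom 10: C, bond orders sum to 1 (valence 4) → 3 H
  atom 11: C, bond orders sum to 2 (valence 4) → 2 H
  atom 12: C, bond orders sum to 2 (valence 4) → 2 H
  atom 13: C, bond orders sum to 2 (valence 4) → 2 H
  atom 14: C, bond orders sum to 2 (valence 4) → 2 H
  atom 15: C, bond orders sum to 3 (valence 4) → 1 H
  atom 16: O, bond orders sum to 1 (valence 2) → 1 H
  atom 17: C, bond orders sum to 2 (valence 4) → 2 H
  atom 18: C, bond orders sum to 1 (valence 4) → 3 H
Totals → C:14, H:28, O:4.
In Hill order: C14H28O4.

C14H28O4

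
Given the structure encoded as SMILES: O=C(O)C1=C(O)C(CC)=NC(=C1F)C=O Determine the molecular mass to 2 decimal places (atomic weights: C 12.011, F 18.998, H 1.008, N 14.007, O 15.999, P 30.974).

213.16 g/mol

First, the molecular formula is C9H8FNO4 (counting implicit H from valence).
  C: 9 × 12.011 = 108.099
  F: 1 × 18.998 = 18.998
  H: 8 × 1.008 = 8.064
  N: 1 × 14.007 = 14.007
  O: 4 × 15.999 = 63.996
Sum: 9×12.011 + 1×18.998 + 8×1.008 + 1×14.007 + 4×15.999 = 213.164 → 213.16 g/mol.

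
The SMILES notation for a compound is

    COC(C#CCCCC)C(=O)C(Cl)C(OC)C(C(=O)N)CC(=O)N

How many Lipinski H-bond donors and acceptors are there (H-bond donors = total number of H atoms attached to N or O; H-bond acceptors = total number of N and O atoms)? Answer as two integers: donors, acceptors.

Donors: find every N or O and count the H atoms it carries.
  atom 2 (O): bond orders sum to 2 → 0 H
  atom 11 (O): bond orders sum to 2 → 0 H
  atom 15 (O): bond orders sum to 2 → 0 H
  atom 19 (O): bond orders sum to 2 → 0 H
  atom 20 (N): bond orders sum to 1 → 2 H
  atom 23 (O): bond orders sum to 2 → 0 H
  atom 24 (N): bond orders sum to 1 → 2 H
Lipinski HBD = 4.
Acceptors: N atoms = 2, O atoms = 5 → HBA = 7.

4, 7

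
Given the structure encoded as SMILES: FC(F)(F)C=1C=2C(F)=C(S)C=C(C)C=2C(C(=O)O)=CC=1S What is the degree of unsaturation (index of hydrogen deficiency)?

Molecular formula: C13H8F4O2S2.
DoU = (2C + 2 + N − H − X) / 2, where X is the halogen count and O/S are ignored.
    = (2·13 + 2 + 0 − 8 − 4) / 2 = 16 / 2 = 8.

8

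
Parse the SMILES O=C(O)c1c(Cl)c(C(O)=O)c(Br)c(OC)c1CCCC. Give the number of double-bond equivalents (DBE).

Molecular formula: C13H14BrClO5.
DoU = (2C + 2 + N − H − X) / 2, where X is the halogen count and O/S are ignored.
    = (2·13 + 2 + 0 − 14 − 2) / 2 = 12 / 2 = 6.

6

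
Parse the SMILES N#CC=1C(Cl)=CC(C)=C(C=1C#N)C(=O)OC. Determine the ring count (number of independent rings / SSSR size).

1

In SMILES, each pair of matching ring-closure digits denotes one ring-closing bond; the number of such bonds equals the number of independent rings.
Ring-closure bonds here: 1.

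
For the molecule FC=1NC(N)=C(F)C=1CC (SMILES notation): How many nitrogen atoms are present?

Scan the SMILES for N atoms (remember two-letter symbols like Cl and Br are single atoms).
Nitrogen count: 2.

2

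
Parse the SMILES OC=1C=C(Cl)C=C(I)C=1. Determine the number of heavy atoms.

Every atom symbol written in the SMILES (organic subset) is one heavy atom; implicit H are not written.
Heavy atoms by element → C:6, Cl:1, I:1, O:1.
Total: 9.

9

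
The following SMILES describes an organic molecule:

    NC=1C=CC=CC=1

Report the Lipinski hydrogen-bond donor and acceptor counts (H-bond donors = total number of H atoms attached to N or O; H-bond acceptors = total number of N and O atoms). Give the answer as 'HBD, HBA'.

2, 1

Donors: find every N or O and count the H atoms it carries.
  atom 1 (N): bond orders sum to 1 → 2 H
Lipinski HBD = 2.
Acceptors: N atoms = 1, O atoms = 0 → HBA = 1.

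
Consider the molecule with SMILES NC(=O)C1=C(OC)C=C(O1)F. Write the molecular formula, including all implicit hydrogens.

C6H6FNO3

Walk through each heavy atom and fill implicit hydrogens from standard valence (C 4, N 3, O 2, S 2, halogen 1):
  atom 1: N, bond orders sum to 1 (valence 3) → 2 H
  atom 2: C, bond orders sum to 4 (valence 4) → 0 H
  atom 3: O, bond orders sum to 2 (valence 2) → 0 H
  atom 4: C, bond orders sum to 4 (valence 4) → 0 H
  atom 5: C, bond orders sum to 4 (valence 4) → 0 H
  atom 6: O, bond orders sum to 2 (valence 2) → 0 H
  atom 7: C, bond orders sum to 1 (valence 4) → 3 H
  atom 8: C, bond orders sum to 3 (valence 4) → 1 H
  atom 9: C, bond orders sum to 4 (valence 4) → 0 H
  atom 10: O, bond orders sum to 2 (valence 2) → 0 H
  atom 11: F (halogen, monovalent) → 0 H
Totals → C:6, H:6, F:1, N:1, O:3.
In Hill order: C6H6FNO3.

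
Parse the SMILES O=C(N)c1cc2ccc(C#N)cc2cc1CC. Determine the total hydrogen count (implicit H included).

Walk through each heavy atom and fill implicit hydrogens from standard valence (C 4, N 3, O 2, S 2, halogen 1); for lowercase aromatic atoms, an aromatic c carries 1 H when it has two neighbours and 0 H with three, and aromatic n carries 0 H:
  atom 1: O, bond orders sum to 2 (valence 2) → 0 H
  atom 2: C, bond orders sum to 4 (valence 4) → 0 H
  atom 3: N, bond orders sum to 1 (valence 3) → 2 H
  atom 4: aromatic c, 3 neighbours → 0 H
  atom 5: aromatic c, 2 neighbours → 1 H
  atom 6: aromatic c, 3 neighbours → 0 H
  atom 7: aromatic c, 2 neighbours → 1 H
  atom 8: aromatic c, 2 neighbours → 1 H
  atom 9: aromatic c, 3 neighbours → 0 H
  atom 10: C, bond orders sum to 4 (valence 4) → 0 H
  atom 11: N, bond orders sum to 3 (valence 3) → 0 H
  atom 12: aromatic c, 2 neighbours → 1 H
  atom 13: aromatic c, 3 neighbours → 0 H
  atom 14: aromatic c, 2 neighbours → 1 H
  atom 15: aromatic c, 3 neighbours → 0 H
  atom 16: C, bond orders sum to 2 (valence 4) → 2 H
  atom 17: C, bond orders sum to 1 (valence 4) → 3 H
Total hydrogens: 12.

12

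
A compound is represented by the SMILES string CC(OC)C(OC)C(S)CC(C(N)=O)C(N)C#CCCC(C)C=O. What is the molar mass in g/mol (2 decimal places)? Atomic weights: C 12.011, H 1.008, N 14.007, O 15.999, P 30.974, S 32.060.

First, the molecular formula is C17H30N2O4S (counting implicit H from valence).
  C: 17 × 12.011 = 204.187
  H: 30 × 1.008 = 30.240
  N: 2 × 14.007 = 28.014
  O: 4 × 15.999 = 63.996
  S: 1 × 32.060 = 32.060
Sum: 17×12.011 + 30×1.008 + 2×14.007 + 4×15.999 + 1×32.060 = 358.497 → 358.50 g/mol.

358.50 g/mol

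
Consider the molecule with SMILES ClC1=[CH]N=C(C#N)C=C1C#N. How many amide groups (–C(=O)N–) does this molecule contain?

0

Scan the SMILES for the amide motif — none present.
Groups that are present: 2 nitrile.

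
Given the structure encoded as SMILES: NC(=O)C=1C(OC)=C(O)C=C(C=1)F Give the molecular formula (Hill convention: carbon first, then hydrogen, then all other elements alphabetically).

C8H8FNO3

Walk through each heavy atom and fill implicit hydrogens from standard valence (C 4, N 3, O 2, S 2, halogen 1):
  atom 1: N, bond orders sum to 1 (valence 3) → 2 H
  atom 2: C, bond orders sum to 4 (valence 4) → 0 H
  atom 3: O, bond orders sum to 2 (valence 2) → 0 H
  atom 4: C, bond orders sum to 4 (valence 4) → 0 H
  atom 5: C, bond orders sum to 4 (valence 4) → 0 H
  atom 6: O, bond orders sum to 2 (valence 2) → 0 H
  atom 7: C, bond orders sum to 1 (valence 4) → 3 H
  atom 8: C, bond orders sum to 4 (valence 4) → 0 H
  atom 9: O, bond orders sum to 1 (valence 2) → 1 H
  atom 10: C, bond orders sum to 3 (valence 4) → 1 H
  atom 11: C, bond orders sum to 4 (valence 4) → 0 H
  atom 12: C, bond orders sum to 3 (valence 4) → 1 H
  atom 13: F (halogen, monovalent) → 0 H
Totals → C:8, H:8, F:1, N:1, O:3.
In Hill order: C8H8FNO3.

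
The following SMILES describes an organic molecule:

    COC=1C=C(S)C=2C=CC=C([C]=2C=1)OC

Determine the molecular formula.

C12H12O2S

Walk through each heavy atom and fill implicit hydrogens from standard valence (C 4, N 3, O 2, S 2, halogen 1):
  atom 1: C, bond orders sum to 1 (valence 4) → 3 H
  atom 2: O, bond orders sum to 2 (valence 2) → 0 H
  atom 3: C, bond orders sum to 4 (valence 4) → 0 H
  atom 4: C, bond orders sum to 3 (valence 4) → 1 H
  atom 5: C, bond orders sum to 4 (valence 4) → 0 H
  atom 6: S, bond orders sum to 1 (valence 2) → 1 H
  atom 7: C, bond orders sum to 4 (valence 4) → 0 H
  atom 8: C, bond orders sum to 3 (valence 4) → 1 H
  atom 9: C, bond orders sum to 3 (valence 4) → 1 H
  atom 10: C, bond orders sum to 3 (valence 4) → 1 H
  atom 11: C, bond orders sum to 4 (valence 4) → 0 H
  atom 12: C with explicit H count 0
  atom 13: C, bond orders sum to 3 (valence 4) → 1 H
  atom 14: O, bond orders sum to 2 (valence 2) → 0 H
  atom 15: C, bond orders sum to 1 (valence 4) → 3 H
Totals → C:12, H:12, O:2, S:1.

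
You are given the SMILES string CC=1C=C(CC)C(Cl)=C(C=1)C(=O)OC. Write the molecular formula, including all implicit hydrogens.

Walk through each heavy atom and fill implicit hydrogens from standard valence (C 4, N 3, O 2, S 2, halogen 1):
  atom 1: C, bond orders sum to 1 (valence 4) → 3 H
  atom 2: C, bond orders sum to 4 (valence 4) → 0 H
  atom 3: C, bond orders sum to 3 (valence 4) → 1 H
  atom 4: C, bond orders sum to 4 (valence 4) → 0 H
  atom 5: C, bond orders sum to 2 (valence 4) → 2 H
  atom 6: C, bond orders sum to 1 (valence 4) → 3 H
  atom 7: C, bond orders sum to 4 (valence 4) → 0 H
  atom 8: Cl (halogen, monovalent) → 0 H
  atom 9: C, bond orders sum to 4 (valence 4) → 0 H
  atom 10: C, bond orders sum to 3 (valence 4) → 1 H
  atom 11: C, bond orders sum to 4 (valence 4) → 0 H
  atom 12: O, bond orders sum to 2 (valence 2) → 0 H
  atom 13: O, bond orders sum to 2 (valence 2) → 0 H
  atom 14: C, bond orders sum to 1 (valence 4) → 3 H
Totals → C:11, H:13, Cl:1, O:2.

C11H13ClO2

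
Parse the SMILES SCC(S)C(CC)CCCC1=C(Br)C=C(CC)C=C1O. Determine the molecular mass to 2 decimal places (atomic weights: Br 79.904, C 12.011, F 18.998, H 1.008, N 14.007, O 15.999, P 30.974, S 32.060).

377.40 g/mol

First, the molecular formula is C16H25BrOS2 (counting implicit H from valence).
  Br: 1 × 79.904 = 79.904
  C: 16 × 12.011 = 192.176
  H: 25 × 1.008 = 25.200
  O: 1 × 15.999 = 15.999
  S: 2 × 32.060 = 64.120
Sum: 1×79.904 + 16×12.011 + 25×1.008 + 1×15.999 + 2×32.060 = 377.399 → 377.40 g/mol.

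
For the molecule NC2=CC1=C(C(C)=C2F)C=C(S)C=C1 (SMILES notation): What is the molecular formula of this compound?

C11H10FNS

Walk through each heavy atom and fill implicit hydrogens from standard valence (C 4, N 3, O 2, S 2, halogen 1):
  atom 1: N, bond orders sum to 1 (valence 3) → 2 H
  atom 2: C, bond orders sum to 4 (valence 4) → 0 H
  atom 3: C, bond orders sum to 3 (valence 4) → 1 H
  atom 4: C, bond orders sum to 4 (valence 4) → 0 H
  atom 5: C, bond orders sum to 4 (valence 4) → 0 H
  atom 6: C, bond orders sum to 4 (valence 4) → 0 H
  atom 7: C, bond orders sum to 1 (valence 4) → 3 H
  atom 8: C, bond orders sum to 4 (valence 4) → 0 H
  atom 9: F (halogen, monovalent) → 0 H
  atom 10: C, bond orders sum to 3 (valence 4) → 1 H
  atom 11: C, bond orders sum to 4 (valence 4) → 0 H
  atom 12: S, bond orders sum to 1 (valence 2) → 1 H
  atom 13: C, bond orders sum to 3 (valence 4) → 1 H
  atom 14: C, bond orders sum to 3 (valence 4) → 1 H
Totals → C:11, H:10, F:1, N:1, S:1.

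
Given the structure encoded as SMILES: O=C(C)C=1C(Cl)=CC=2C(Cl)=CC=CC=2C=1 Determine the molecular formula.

C12H8Cl2O

Walk through each heavy atom and fill implicit hydrogens from standard valence (C 4, N 3, O 2, S 2, halogen 1):
  atom 1: O, bond orders sum to 2 (valence 2) → 0 H
  atom 2: C, bond orders sum to 4 (valence 4) → 0 H
  atom 3: C, bond orders sum to 1 (valence 4) → 3 H
  atom 4: C, bond orders sum to 4 (valence 4) → 0 H
  atom 5: C, bond orders sum to 4 (valence 4) → 0 H
  atom 6: Cl (halogen, monovalent) → 0 H
  atom 7: C, bond orders sum to 3 (valence 4) → 1 H
  atom 8: C, bond orders sum to 4 (valence 4) → 0 H
  atom 9: C, bond orders sum to 4 (valence 4) → 0 H
  atom 10: Cl (halogen, monovalent) → 0 H
  atom 11: C, bond orders sum to 3 (valence 4) → 1 H
  atom 12: C, bond orders sum to 3 (valence 4) → 1 H
  atom 13: C, bond orders sum to 3 (valence 4) → 1 H
  atom 14: C, bond orders sum to 4 (valence 4) → 0 H
  atom 15: C, bond orders sum to 3 (valence 4) → 1 H
Totals → C:12, H:8, Cl:2, O:1.
In Hill order: C12H8Cl2O.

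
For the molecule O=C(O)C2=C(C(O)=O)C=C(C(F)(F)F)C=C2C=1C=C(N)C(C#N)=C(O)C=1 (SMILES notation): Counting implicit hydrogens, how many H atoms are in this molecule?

9

Walk through each heavy atom and fill implicit hydrogens from standard valence (C 4, N 3, O 2, S 2, halogen 1):
  atom 1: O, bond orders sum to 2 (valence 2) → 0 H
  atom 2: C, bond orders sum to 4 (valence 4) → 0 H
  atom 3: O, bond orders sum to 1 (valence 2) → 1 H
  atom 4: C, bond orders sum to 4 (valence 4) → 0 H
  atom 5: C, bond orders sum to 4 (valence 4) → 0 H
  atom 6: C, bond orders sum to 4 (valence 4) → 0 H
  atom 7: O, bond orders sum to 1 (valence 2) → 1 H
  atom 8: O, bond orders sum to 2 (valence 2) → 0 H
  atom 9: C, bond orders sum to 3 (valence 4) → 1 H
  atom 10: C, bond orders sum to 4 (valence 4) → 0 H
  atom 11: C, bond orders sum to 4 (valence 4) → 0 H
  atom 12: F (halogen, monovalent) → 0 H
  atom 13: F (halogen, monovalent) → 0 H
  atom 14: F (halogen, monovalent) → 0 H
  atom 15: C, bond orders sum to 3 (valence 4) → 1 H
  atom 16: C, bond orders sum to 4 (valence 4) → 0 H
  atom 17: C, bond orders sum to 4 (valence 4) → 0 H
  atom 18: C, bond orders sum to 3 (valence 4) → 1 H
  atom 19: C, bond orders sum to 4 (valence 4) → 0 H
  atom 20: N, bond orders sum to 1 (valence 3) → 2 H
  atom 21: C, bond orders sum to 4 (valence 4) → 0 H
  atom 22: C, bond orders sum to 4 (valence 4) → 0 H
  atom 23: N, bond orders sum to 3 (valence 3) → 0 H
  atom 24: C, bond orders sum to 4 (valence 4) → 0 H
  atom 25: O, bond orders sum to 1 (valence 2) → 1 H
  atom 26: C, bond orders sum to 3 (valence 4) → 1 H
Total hydrogens: 9.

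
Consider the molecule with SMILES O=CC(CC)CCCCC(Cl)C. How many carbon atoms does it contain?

10

Count every carbon token in the SMILES (each C, including those in ring-closure positions and inside branches).
Carbon count: 10.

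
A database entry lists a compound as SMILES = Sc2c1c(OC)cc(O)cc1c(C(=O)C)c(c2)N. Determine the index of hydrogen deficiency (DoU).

Molecular formula: C13H13NO3S.
DoU = (2C + 2 + N − H − X) / 2, where X is the halogen count and O/S are ignored.
    = (2·13 + 2 + 1 − 13 − 0) / 2 = 16 / 2 = 8.

8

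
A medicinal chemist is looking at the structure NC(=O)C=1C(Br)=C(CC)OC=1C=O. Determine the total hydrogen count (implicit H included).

Walk through each heavy atom and fill implicit hydrogens from standard valence (C 4, N 3, O 2, S 2, halogen 1):
  atom 1: N, bond orders sum to 1 (valence 3) → 2 H
  atom 2: C, bond orders sum to 4 (valence 4) → 0 H
  atom 3: O, bond orders sum to 2 (valence 2) → 0 H
  atom 4: C, bond orders sum to 4 (valence 4) → 0 H
  atom 5: C, bond orders sum to 4 (valence 4) → 0 H
  atom 6: Br (halogen, monovalent) → 0 H
  atom 7: C, bond orders sum to 4 (valence 4) → 0 H
  atom 8: C, bond orders sum to 2 (valence 4) → 2 H
  atom 9: C, bond orders sum to 1 (valence 4) → 3 H
  atom 10: O, bond orders sum to 2 (valence 2) → 0 H
  atom 11: C, bond orders sum to 4 (valence 4) → 0 H
  atom 12: C, bond orders sum to 3 (valence 4) → 1 H
  atom 13: O, bond orders sum to 2 (valence 2) → 0 H
Total hydrogens: 8.

8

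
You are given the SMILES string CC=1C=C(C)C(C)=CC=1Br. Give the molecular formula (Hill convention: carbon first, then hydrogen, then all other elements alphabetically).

Walk through each heavy atom and fill implicit hydrogens from standard valence (C 4, N 3, O 2, S 2, halogen 1):
  atom 1: C, bond orders sum to 1 (valence 4) → 3 H
  atom 2: C, bond orders sum to 4 (valence 4) → 0 H
  atom 3: C, bond orders sum to 3 (valence 4) → 1 H
  atom 4: C, bond orders sum to 4 (valence 4) → 0 H
  atom 5: C, bond orders sum to 1 (valence 4) → 3 H
  atom 6: C, bond orders sum to 4 (valence 4) → 0 H
  atom 7: C, bond orders sum to 1 (valence 4) → 3 H
  atom 8: C, bond orders sum to 3 (valence 4) → 1 H
  atom 9: C, bond orders sum to 4 (valence 4) → 0 H
  atom 10: Br (halogen, monovalent) → 0 H
Totals → C:9, H:11, Br:1.
In Hill order: C9H11Br.

C9H11Br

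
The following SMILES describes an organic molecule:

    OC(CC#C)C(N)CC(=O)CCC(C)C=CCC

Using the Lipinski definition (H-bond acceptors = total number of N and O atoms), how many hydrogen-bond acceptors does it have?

N atoms: 1; O atoms: 2.
Lipinski HBA = 1 + 2 = 3.

3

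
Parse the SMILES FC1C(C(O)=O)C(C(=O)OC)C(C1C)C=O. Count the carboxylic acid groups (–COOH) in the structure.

The carboxylic acid motif appears at heavy-atom position 4 in the SMILES.
Other groups present: 1 aldehyde, 1 ester.
Carboxylic acid count: 1.

1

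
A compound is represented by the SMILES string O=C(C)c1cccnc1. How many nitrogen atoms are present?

1

Scan the SMILES for N atoms (remember two-letter symbols like Cl and Br are single atoms).
Nitrogen count: 1.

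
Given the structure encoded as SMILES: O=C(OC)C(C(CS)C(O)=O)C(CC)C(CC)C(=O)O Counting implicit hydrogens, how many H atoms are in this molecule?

22

Walk through each heavy atom and fill implicit hydrogens from standard valence (C 4, N 3, O 2, S 2, halogen 1):
  atom 1: O, bond orders sum to 2 (valence 2) → 0 H
  atom 2: C, bond orders sum to 4 (valence 4) → 0 H
  atom 3: O, bond orders sum to 2 (valence 2) → 0 H
  atom 4: C, bond orders sum to 1 (valence 4) → 3 H
  atom 5: C, bond orders sum to 3 (valence 4) → 1 H
  atom 6: C, bond orders sum to 3 (valence 4) → 1 H
  atom 7: C, bond orders sum to 2 (valence 4) → 2 H
  atom 8: S, bond orders sum to 1 (valence 2) → 1 H
  atom 9: C, bond orders sum to 4 (valence 4) → 0 H
  atom 10: O, bond orders sum to 1 (valence 2) → 1 H
  atom 11: O, bond orders sum to 2 (valence 2) → 0 H
  atom 12: C, bond orders sum to 3 (valence 4) → 1 H
  atom 13: C, bond orders sum to 2 (valence 4) → 2 H
  atom 14: C, bond orders sum to 1 (valence 4) → 3 H
  atom 15: C, bond orders sum to 3 (valence 4) → 1 H
  atom 16: C, bond orders sum to 2 (valence 4) → 2 H
  atom 17: C, bond orders sum to 1 (valence 4) → 3 H
  atom 18: C, bond orders sum to 4 (valence 4) → 0 H
  atom 19: O, bond orders sum to 2 (valence 2) → 0 H
  atom 20: O, bond orders sum to 1 (valence 2) → 1 H
Total hydrogens: 22.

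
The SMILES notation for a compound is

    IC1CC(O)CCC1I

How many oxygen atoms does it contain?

1

Scan the SMILES for O atoms (remember two-letter symbols like Cl and Br are single atoms).
Oxygen count: 1.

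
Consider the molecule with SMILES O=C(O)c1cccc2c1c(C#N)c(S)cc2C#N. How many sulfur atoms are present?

Scan the SMILES for S atoms (remember two-letter symbols like Cl and Br are single atoms).
Sulfur count: 1.

1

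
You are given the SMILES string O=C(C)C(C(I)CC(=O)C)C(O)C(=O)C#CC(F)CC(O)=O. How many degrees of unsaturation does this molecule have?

Molecular formula: C14H16FIO6.
DoU = (2C + 2 + N − H − X) / 2, where X is the halogen count and O/S are ignored.
    = (2·14 + 2 + 0 − 16 − 2) / 2 = 12 / 2 = 6.

6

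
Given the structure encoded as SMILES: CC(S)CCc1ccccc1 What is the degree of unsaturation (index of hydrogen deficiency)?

Molecular formula: C10H14S.
DoU = (2C + 2 + N − H − X) / 2, where X is the halogen count and O/S are ignored.
    = (2·10 + 2 + 0 − 14 − 0) / 2 = 8 / 2 = 4.

4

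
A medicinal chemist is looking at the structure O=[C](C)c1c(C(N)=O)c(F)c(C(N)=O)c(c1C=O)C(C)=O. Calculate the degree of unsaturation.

9

Molecular formula: C13H11FN2O5.
DoU = (2C + 2 + N − H − X) / 2, where X is the halogen count and O/S are ignored.
    = (2·13 + 2 + 2 − 11 − 1) / 2 = 18 / 2 = 9.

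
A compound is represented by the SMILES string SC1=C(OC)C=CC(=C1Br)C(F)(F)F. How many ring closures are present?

In SMILES, each pair of matching ring-closure digits denotes one ring-closing bond; the number of such bonds equals the number of independent rings.
Ring-closure bonds here: 1.

1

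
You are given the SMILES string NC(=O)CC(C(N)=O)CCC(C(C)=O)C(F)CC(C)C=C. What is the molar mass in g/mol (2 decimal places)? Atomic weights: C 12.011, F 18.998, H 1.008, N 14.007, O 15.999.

First, the molecular formula is C15H25FN2O3 (counting implicit H from valence).
  C: 15 × 12.011 = 180.165
  F: 1 × 18.998 = 18.998
  H: 25 × 1.008 = 25.200
  N: 2 × 14.007 = 28.014
  O: 3 × 15.999 = 47.997
Sum: 15×12.011 + 1×18.998 + 25×1.008 + 2×14.007 + 3×15.999 = 300.374 → 300.37 g/mol.

300.37 g/mol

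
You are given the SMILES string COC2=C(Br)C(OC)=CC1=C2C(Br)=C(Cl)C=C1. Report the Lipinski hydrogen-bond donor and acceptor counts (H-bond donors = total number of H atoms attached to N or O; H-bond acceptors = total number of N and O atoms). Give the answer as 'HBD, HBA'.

0, 2

Donors: find every N or O and count the H atoms it carries.
  atom 2 (O): bond orders sum to 2 → 0 H
  atom 7 (O): bond orders sum to 2 → 0 H
Lipinski HBD = 0.
Acceptors: N atoms = 0, O atoms = 2 → HBA = 2.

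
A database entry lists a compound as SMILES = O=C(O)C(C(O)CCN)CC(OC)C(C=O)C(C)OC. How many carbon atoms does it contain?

13

Count every carbon token in the SMILES (each C, including those in ring-closure positions and inside branches).
Carbon count: 13.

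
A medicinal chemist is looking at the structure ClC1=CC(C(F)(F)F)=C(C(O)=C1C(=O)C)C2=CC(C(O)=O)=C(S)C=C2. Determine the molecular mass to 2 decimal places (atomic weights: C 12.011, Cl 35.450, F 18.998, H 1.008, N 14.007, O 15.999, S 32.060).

390.76 g/mol

First, the molecular formula is C16H10ClF3O4S (counting implicit H from valence).
  C: 16 × 12.011 = 192.176
  Cl: 1 × 35.450 = 35.450
  F: 3 × 18.998 = 56.994
  H: 10 × 1.008 = 10.080
  O: 4 × 15.999 = 63.996
  S: 1 × 32.060 = 32.060
Sum: 16×12.011 + 1×35.450 + 3×18.998 + 10×1.008 + 4×15.999 + 1×32.060 = 390.756 → 390.76 g/mol.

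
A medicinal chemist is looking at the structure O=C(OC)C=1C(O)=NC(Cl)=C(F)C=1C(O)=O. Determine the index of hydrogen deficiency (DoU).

Degree of unsaturation = (number of rings) + (number of π bonds).
Ring closures in the SMILES: 1.
π bonds: 5 double bonds (each 1 DoU) → 5 DoU from unsaturation.
Total DoU = 1 + 5 = 6.

6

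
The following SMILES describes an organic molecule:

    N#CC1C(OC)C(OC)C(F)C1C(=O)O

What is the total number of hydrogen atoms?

12

Walk through each heavy atom and fill implicit hydrogens from standard valence (C 4, N 3, O 2, S 2, halogen 1):
  atom 1: N, bond orders sum to 3 (valence 3) → 0 H
  atom 2: C, bond orders sum to 4 (valence 4) → 0 H
  atom 3: C, bond orders sum to 3 (valence 4) → 1 H
  atom 4: C, bond orders sum to 3 (valence 4) → 1 H
  atom 5: O, bond orders sum to 2 (valence 2) → 0 H
  atom 6: C, bond orders sum to 1 (valence 4) → 3 H
  atom 7: C, bond orders sum to 3 (valence 4) → 1 H
  atom 8: O, bond orders sum to 2 (valence 2) → 0 H
  atom 9: C, bond orders sum to 1 (valence 4) → 3 H
  atom 10: C, bond orders sum to 3 (valence 4) → 1 H
  atom 11: F (halogen, monovalent) → 0 H
  atom 12: C, bond orders sum to 3 (valence 4) → 1 H
  atom 13: C, bond orders sum to 4 (valence 4) → 0 H
  atom 14: O, bond orders sum to 2 (valence 2) → 0 H
  atom 15: O, bond orders sum to 1 (valence 2) → 1 H
Total hydrogens: 12.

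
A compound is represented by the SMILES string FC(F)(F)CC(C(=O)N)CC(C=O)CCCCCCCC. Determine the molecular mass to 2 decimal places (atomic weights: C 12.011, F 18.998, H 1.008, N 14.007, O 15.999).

309.37 g/mol

First, the molecular formula is C15H26F3NO2 (counting implicit H from valence).
  C: 15 × 12.011 = 180.165
  F: 3 × 18.998 = 56.994
  H: 26 × 1.008 = 26.208
  N: 1 × 14.007 = 14.007
  O: 2 × 15.999 = 31.998
Sum: 15×12.011 + 3×18.998 + 26×1.008 + 1×14.007 + 2×15.999 = 309.372 → 309.37 g/mol.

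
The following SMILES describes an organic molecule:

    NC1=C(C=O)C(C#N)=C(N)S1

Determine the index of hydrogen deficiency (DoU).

Degree of unsaturation = (number of rings) + (number of π bonds).
Ring closures in the SMILES: 1.
π bonds: 3 double bonds (each 1 DoU), 1 triple bond (each 2 DoU) → 5 DoU from unsaturation.
Total DoU = 1 + 5 = 6.

6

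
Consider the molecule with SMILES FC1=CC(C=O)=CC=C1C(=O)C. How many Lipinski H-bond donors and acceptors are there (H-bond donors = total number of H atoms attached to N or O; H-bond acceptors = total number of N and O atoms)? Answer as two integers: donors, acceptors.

Donors: find every N or O and count the H atoms it carries.
  atom 6 (O): bond orders sum to 2 → 0 H
  atom 11 (O): bond orders sum to 2 → 0 H
Lipinski HBD = 0.
Acceptors: N atoms = 0, O atoms = 2 → HBA = 2.

0, 2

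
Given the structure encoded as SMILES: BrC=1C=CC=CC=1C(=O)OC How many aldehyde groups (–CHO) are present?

Scan the SMILES for the aldehyde motif — none present.
Groups that are present: 1 ester.

0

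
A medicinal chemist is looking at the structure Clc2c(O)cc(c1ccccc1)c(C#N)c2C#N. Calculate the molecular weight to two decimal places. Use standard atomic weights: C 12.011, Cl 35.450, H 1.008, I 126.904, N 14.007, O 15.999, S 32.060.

First, the molecular formula is C14H7ClN2O (counting implicit H from valence).
  C: 14 × 12.011 = 168.154
  Cl: 1 × 35.450 = 35.450
  H: 7 × 1.008 = 7.056
  N: 2 × 14.007 = 28.014
  O: 1 × 15.999 = 15.999
Sum: 14×12.011 + 1×35.450 + 7×1.008 + 2×14.007 + 1×15.999 = 254.673 → 254.67 g/mol.

254.67 g/mol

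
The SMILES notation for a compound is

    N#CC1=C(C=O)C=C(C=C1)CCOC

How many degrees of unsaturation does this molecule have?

Degree of unsaturation = (number of rings) + (number of π bonds).
Ring closures in the SMILES: 1.
π bonds: 4 double bonds (each 1 DoU), 1 triple bond (each 2 DoU) → 6 DoU from unsaturation.
Total DoU = 1 + 6 = 7.

7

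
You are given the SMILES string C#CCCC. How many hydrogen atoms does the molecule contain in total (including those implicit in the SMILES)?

Walk through each heavy atom and fill implicit hydrogens from standard valence (C 4, N 3, O 2, S 2, halogen 1):
  atom 1: C, bond orders sum to 3 (valence 4) → 1 H
  atom 2: C, bond orders sum to 4 (valence 4) → 0 H
  atom 3: C, bond orders sum to 2 (valence 4) → 2 H
  atom 4: C, bond orders sum to 2 (valence 4) → 2 H
  atom 5: C, bond orders sum to 1 (valence 4) → 3 H
Total hydrogens: 8.

8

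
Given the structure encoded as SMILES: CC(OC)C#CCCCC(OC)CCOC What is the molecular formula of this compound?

Walk through each heavy atom and fill implicit hydrogens from standard valence (C 4, N 3, O 2, S 2, halogen 1):
  atom 1: C, bond orders sum to 1 (valence 4) → 3 H
  atom 2: C, bond orders sum to 3 (valence 4) → 1 H
  atom 3: O, bond orders sum to 2 (valence 2) → 0 H
  atom 4: C, bond orders sum to 1 (valence 4) → 3 H
  atom 5: C, bond orders sum to 4 (valence 4) → 0 H
  atom 6: C, bond orders sum to 4 (valence 4) → 0 H
  atom 7: C, bond orders sum to 2 (valence 4) → 2 H
  atom 8: C, bond orders sum to 2 (valence 4) → 2 H
  atom 9: C, bond orders sum to 2 (valence 4) → 2 H
  atom 10: C, bond orders sum to 3 (valence 4) → 1 H
  atom 11: O, bond orders sum to 2 (valence 2) → 0 H
  atom 12: C, bond orders sum to 1 (valence 4) → 3 H
  atom 13: C, bond orders sum to 2 (valence 4) → 2 H
  atom 14: C, bond orders sum to 2 (valence 4) → 2 H
  atom 15: O, bond orders sum to 2 (valence 2) → 0 H
  atom 16: C, bond orders sum to 1 (valence 4) → 3 H
Totals → C:13, H:24, O:3.

C13H24O3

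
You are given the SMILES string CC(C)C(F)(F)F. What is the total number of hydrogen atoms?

7

Walk through each heavy atom and fill implicit hydrogens from standard valence (C 4, N 3, O 2, S 2, halogen 1):
  atom 1: C, bond orders sum to 1 (valence 4) → 3 H
  atom 2: C, bond orders sum to 3 (valence 4) → 1 H
  atom 3: C, bond orders sum to 1 (valence 4) → 3 H
  atom 4: C, bond orders sum to 4 (valence 4) → 0 H
  atom 5: F (halogen, monovalent) → 0 H
  atom 6: F (halogen, monovalent) → 0 H
  atom 7: F (halogen, monovalent) → 0 H
Total hydrogens: 7.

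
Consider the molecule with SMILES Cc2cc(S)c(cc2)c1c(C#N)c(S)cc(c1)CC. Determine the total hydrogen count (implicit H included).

Walk through each heavy atom and fill implicit hydrogens from standard valence (C 4, N 3, O 2, S 2, halogen 1); for lowercase aromatic atoms, an aromatic c carries 1 H when it has two neighbours and 0 H with three, and aromatic n carries 0 H:
  atom 1: C, bond orders sum to 1 (valence 4) → 3 H
  atom 2: aromatic c, 3 neighbours → 0 H
  atom 3: aromatic c, 2 neighbours → 1 H
  atom 4: aromatic c, 3 neighbours → 0 H
  atom 5: S, bond orders sum to 1 (valence 2) → 1 H
  atom 6: aromatic c, 3 neighbours → 0 H
  atom 7: aromatic c, 2 neighbours → 1 H
  atom 8: aromatic c, 2 neighbours → 1 H
  atom 9: aromatic c, 3 neighbours → 0 H
  atom 10: aromatic c, 3 neighbours → 0 H
  atom 11: C, bond orders sum to 4 (valence 4) → 0 H
  atom 12: N, bond orders sum to 3 (valence 3) → 0 H
  atom 13: aromatic c, 3 neighbours → 0 H
  atom 14: S, bond orders sum to 1 (valence 2) → 1 H
  atom 15: aromatic c, 2 neighbours → 1 H
  atom 16: aromatic c, 3 neighbours → 0 H
  atom 17: aromatic c, 2 neighbours → 1 H
  atom 18: C, bond orders sum to 2 (valence 4) → 2 H
  atom 19: C, bond orders sum to 1 (valence 4) → 3 H
Total hydrogens: 15.

15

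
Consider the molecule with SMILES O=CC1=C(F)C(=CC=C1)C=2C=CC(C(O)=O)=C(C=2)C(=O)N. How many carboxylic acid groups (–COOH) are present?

The carboxylic acid motif appears at heavy-atom position 14 in the SMILES.
Other groups present: 1 aldehyde, 1 amide.
Carboxylic acid count: 1.

1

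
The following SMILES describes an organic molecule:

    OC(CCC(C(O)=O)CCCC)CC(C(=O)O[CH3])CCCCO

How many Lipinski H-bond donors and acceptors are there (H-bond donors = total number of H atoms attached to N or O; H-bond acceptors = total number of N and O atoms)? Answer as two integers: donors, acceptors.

3, 6

Donors: find every N or O and count the H atoms it carries.
  atom 1 (O): bond orders sum to 1 → 1 H
  atom 7 (O): bond orders sum to 1 → 1 H
  atom 8 (O): bond orders sum to 2 → 0 H
  atom 16 (O): bond orders sum to 2 → 0 H
  atom 17 (O): bond orders sum to 2 → 0 H
  atom 23 (O): bond orders sum to 1 → 1 H
Lipinski HBD = 3.
Acceptors: N atoms = 0, O atoms = 6 → HBA = 6.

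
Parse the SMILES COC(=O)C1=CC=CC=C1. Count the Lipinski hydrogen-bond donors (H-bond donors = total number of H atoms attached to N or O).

0

Donors: find every N or O and count the H atoms it carries.
  atom 2 (O): bond orders sum to 2 → 0 H
  atom 4 (O): bond orders sum to 2 → 0 H
Lipinski HBD = 0.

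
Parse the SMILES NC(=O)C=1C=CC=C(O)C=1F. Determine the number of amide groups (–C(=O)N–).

The amide motif appears at heavy-atom position 2 in the SMILES.
Other groups present: 1 hydroxyl.
Amide count: 1.

1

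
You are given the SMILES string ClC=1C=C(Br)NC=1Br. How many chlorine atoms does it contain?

Scan the SMILES for Cl atoms (remember two-letter symbols like Cl and Br are single atoms).
Chlorine count: 1.

1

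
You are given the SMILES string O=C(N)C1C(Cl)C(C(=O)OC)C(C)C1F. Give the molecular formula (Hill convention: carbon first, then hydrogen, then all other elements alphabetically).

C9H13ClFNO3

Walk through each heavy atom and fill implicit hydrogens from standard valence (C 4, N 3, O 2, S 2, halogen 1):
  atom 1: O, bond orders sum to 2 (valence 2) → 0 H
  atom 2: C, bond orders sum to 4 (valence 4) → 0 H
  atom 3: N, bond orders sum to 1 (valence 3) → 2 H
  atom 4: C, bond orders sum to 3 (valence 4) → 1 H
  atom 5: C, bond orders sum to 3 (valence 4) → 1 H
  atom 6: Cl (halogen, monovalent) → 0 H
  atom 7: C, bond orders sum to 3 (valence 4) → 1 H
  atom 8: C, bond orders sum to 4 (valence 4) → 0 H
  atom 9: O, bond orders sum to 2 (valence 2) → 0 H
  atom 10: O, bond orders sum to 2 (valence 2) → 0 H
  atom 11: C, bond orders sum to 1 (valence 4) → 3 H
  atom 12: C, bond orders sum to 3 (valence 4) → 1 H
  atom 13: C, bond orders sum to 1 (valence 4) → 3 H
  atom 14: C, bond orders sum to 3 (valence 4) → 1 H
  atom 15: F (halogen, monovalent) → 0 H
Totals → C:9, H:13, Cl:1, F:1, N:1, O:3.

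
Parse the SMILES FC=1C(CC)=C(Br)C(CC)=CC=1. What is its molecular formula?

Walk through each heavy atom and fill implicit hydrogens from standard valence (C 4, N 3, O 2, S 2, halogen 1):
  atom 1: F (halogen, monovalent) → 0 H
  atom 2: C, bond orders sum to 4 (valence 4) → 0 H
  atom 3: C, bond orders sum to 4 (valence 4) → 0 H
  atom 4: C, bond orders sum to 2 (valence 4) → 2 H
  atom 5: C, bond orders sum to 1 (valence 4) → 3 H
  atom 6: C, bond orders sum to 4 (valence 4) → 0 H
  atom 7: Br (halogen, monovalent) → 0 H
  atom 8: C, bond orders sum to 4 (valence 4) → 0 H
  atom 9: C, bond orders sum to 2 (valence 4) → 2 H
  atom 10: C, bond orders sum to 1 (valence 4) → 3 H
  atom 11: C, bond orders sum to 3 (valence 4) → 1 H
  atom 12: C, bond orders sum to 3 (valence 4) → 1 H
Totals → C:10, H:12, Br:1, F:1.
In Hill order: C10H12BrF.

C10H12BrF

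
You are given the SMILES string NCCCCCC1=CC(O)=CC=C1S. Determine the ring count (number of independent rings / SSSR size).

In SMILES, each pair of matching ring-closure digits denotes one ring-closing bond; the number of such bonds equals the number of independent rings.
Ring-closure bonds here: 1.

1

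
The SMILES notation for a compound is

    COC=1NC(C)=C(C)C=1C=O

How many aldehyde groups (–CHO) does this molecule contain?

1

The aldehyde motif appears at heavy-atom position 10 in the SMILES.
Other groups present: 1 ether.
Aldehyde count: 1.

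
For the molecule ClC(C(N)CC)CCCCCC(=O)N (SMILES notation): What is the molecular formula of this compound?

Walk through each heavy atom and fill implicit hydrogens from standard valence (C 4, N 3, O 2, S 2, halogen 1):
  atom 1: Cl (halogen, monovalent) → 0 H
  atom 2: C, bond orders sum to 3 (valence 4) → 1 H
  atom 3: C, bond orders sum to 3 (valence 4) → 1 H
  atom 4: N, bond orders sum to 1 (valence 3) → 2 H
  atom 5: C, bond orders sum to 2 (valence 4) → 2 H
  atom 6: C, bond orders sum to 1 (valence 4) → 3 H
  atom 7: C, bond orders sum to 2 (valence 4) → 2 H
  atom 8: C, bond orders sum to 2 (valence 4) → 2 H
  atom 9: C, bond orders sum to 2 (valence 4) → 2 H
  atom 10: C, bond orders sum to 2 (valence 4) → 2 H
  atom 11: C, bond orders sum to 2 (valence 4) → 2 H
  atom 12: C, bond orders sum to 4 (valence 4) → 0 H
  atom 13: O, bond orders sum to 2 (valence 2) → 0 H
  atom 14: N, bond orders sum to 1 (valence 3) → 2 H
Totals → C:10, H:21, Cl:1, N:2, O:1.

C10H21ClN2O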